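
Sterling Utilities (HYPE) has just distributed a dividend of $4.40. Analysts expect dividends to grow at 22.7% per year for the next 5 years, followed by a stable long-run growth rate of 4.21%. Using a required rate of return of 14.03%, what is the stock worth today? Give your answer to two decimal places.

$94.91

Two-stage DDM. Project D₁…D_5 at 0.227, terminal growth 0.0421, discount at r = 0.1403.
D_1 = 5.3988
D_2 = 6.6243
D_3 = 8.1280
D_4 = 9.9731
D_5 = 12.2370
Terminal value at t=5: TV = D_6/(r−g) = 12.7522/(0.1403−0.0421) = 129.8594
P₀ = 5.3988/(1+0.1403)^1 + 6.6243/(1+0.1403)^2 + 8.1280/(1+0.1403)^3 + 9.9731/(1+0.1403)^4 + 12.2370/(1+0.1403)^5 + 129.8594/(1+0.1403)^5 = 94.9130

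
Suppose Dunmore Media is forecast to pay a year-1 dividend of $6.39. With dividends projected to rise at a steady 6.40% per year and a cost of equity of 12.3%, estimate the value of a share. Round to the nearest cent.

$108.31

Gordon growth model: P₀ = D₁/(r − g), with D₁ = 6.39 given directly.
P₀ = 6.3900 / (0.123 − 0.064) = 6.3900 / 0.059 = 108.3051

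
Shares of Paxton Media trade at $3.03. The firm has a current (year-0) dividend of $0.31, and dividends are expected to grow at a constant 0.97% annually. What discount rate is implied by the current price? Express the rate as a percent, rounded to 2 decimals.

11.30%

Rearranging the constant-growth DDM: r = D₁/P₀ + g.
D₁ = 0.31 × (1 + 0.0097) = 0.3130.
r = 0.3130 / 3.03 + 0.0097 = 0.10330 + 0.0097 = 0.11300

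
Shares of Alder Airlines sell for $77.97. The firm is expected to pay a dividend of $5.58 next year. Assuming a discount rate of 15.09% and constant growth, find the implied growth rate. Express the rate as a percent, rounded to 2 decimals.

7.93%

From P₀ = D₁/(r − g), the implied growth is g = r − D₁/P₀.
g = 0.1509 − 5.58/77.97 = 0.1509 − 0.07157 = 0.07933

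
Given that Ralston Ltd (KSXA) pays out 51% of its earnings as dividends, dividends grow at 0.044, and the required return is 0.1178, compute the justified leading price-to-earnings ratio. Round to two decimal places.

Justified leading P/E = b/(r−g) = 0.51/(0.1178−0.044) = 6.9106

6.91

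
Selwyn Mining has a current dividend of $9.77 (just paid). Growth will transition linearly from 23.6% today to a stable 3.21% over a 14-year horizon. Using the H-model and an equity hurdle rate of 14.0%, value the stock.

$222.69

H-model: P₀ = D₀[(1+g_L) + H(g_S−g_L)]/(r−g_L), with H = 14/2 = 7.
P₀ = 9.77 × [(1+0.0321) + 7×(0.236−0.0321)] / (0.14−0.0321)
   = 9.77 × 2.4594 / 0.1079 = 222.6908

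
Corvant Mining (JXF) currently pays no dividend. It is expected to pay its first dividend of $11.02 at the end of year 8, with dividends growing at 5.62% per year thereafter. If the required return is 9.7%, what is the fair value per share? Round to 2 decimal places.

Deferred-dividend DDM. At t=7 the remaining stream is a growing perpetuity with first payment D_8 = 11.02.
V_7 = D_8/(r−g) = 11.02/(0.097−0.0562) = 270.0980
P₀ = V_7/(1+r)^7 = 270.0980/(1+0.097)^7 = 141.2782

$141.28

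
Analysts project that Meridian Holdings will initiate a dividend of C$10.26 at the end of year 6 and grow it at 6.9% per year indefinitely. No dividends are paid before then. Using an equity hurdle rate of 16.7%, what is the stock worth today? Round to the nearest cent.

Deferred-dividend DDM. At t=5 the remaining stream is a growing perpetuity with first payment D_6 = 10.26.
V_5 = D_6/(r−g) = 10.26/(0.167−0.069) = 104.6939
P₀ = V_5/(1+r)^5 = 104.6939/(1+0.167)^5 = 48.3690

C$48.37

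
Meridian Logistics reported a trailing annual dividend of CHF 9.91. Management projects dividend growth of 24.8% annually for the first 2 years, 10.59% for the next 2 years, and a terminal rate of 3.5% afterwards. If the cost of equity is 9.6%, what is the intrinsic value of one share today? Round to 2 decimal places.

CHF 272.16

Three-stage DDM. Project D₁…D_4; terminal Gordon value at t=4 with g = 0.035; discount at r = 0.096.
D_1 = 12.3677
D_2 = 15.4349
D_3 = 17.0694
D_4 = 18.8771
TV_4 = 19.5378/(0.096−0.035) = 320.2912
P₀ = Σ Dₜ/(1+r)ᵗ + TV_4/(1+r)^4 = 272.1561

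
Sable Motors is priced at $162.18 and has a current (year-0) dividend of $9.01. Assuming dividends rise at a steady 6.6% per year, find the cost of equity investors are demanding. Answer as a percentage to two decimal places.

12.52%

Rearranging the constant-growth DDM: r = D₁/P₀ + g.
D₁ = 9.01 × (1 + 0.066) = 9.6047.
r = 9.6047 / 162.18 + 0.066 = 0.05922 + 0.066 = 0.12522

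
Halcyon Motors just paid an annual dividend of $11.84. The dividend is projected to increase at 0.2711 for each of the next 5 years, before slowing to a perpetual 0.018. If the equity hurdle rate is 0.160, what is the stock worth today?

Two-stage DDM. Project D₁…D_5 at 0.2711, terminal growth 0.018, discount at r = 0.16.
D_1 = 15.0498
D_2 = 19.1298
D_3 = 24.3159
D_4 = 30.9080
D_5 = 39.2871
Terminal value at t=5: TV = D_6/(r−g) = 39.9943/(0.16−0.018) = 281.6500
P₀ = 15.0498/(1+0.16)^1 + 19.1298/(1+0.16)^2 + 24.3159/(1+0.16)^3 + 30.9080/(1+0.16)^4 + 39.2871/(1+0.16)^5 + 281.6500/(1+0.16)^5 = 212.6413

$212.64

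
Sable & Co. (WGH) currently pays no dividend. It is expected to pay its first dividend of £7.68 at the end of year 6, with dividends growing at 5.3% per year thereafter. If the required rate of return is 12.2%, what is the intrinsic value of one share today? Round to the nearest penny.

Deferred-dividend DDM. At t=5 the remaining stream is a growing perpetuity with first payment D_6 = 7.68.
V_5 = D_6/(r−g) = 7.68/(0.122−0.053) = 111.3043
P₀ = V_5/(1+r)^5 = 111.3043/(1+0.122)^5 = 62.5962

£62.60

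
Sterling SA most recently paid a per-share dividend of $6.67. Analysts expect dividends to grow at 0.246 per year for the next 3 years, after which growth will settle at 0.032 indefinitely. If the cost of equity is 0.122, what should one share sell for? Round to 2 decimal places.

$129.51

Two-stage DDM. Project D₁…D_3 at 0.246, terminal growth 0.032, discount at r = 0.122.
D_1 = 8.3108
D_2 = 10.3553
D_3 = 12.9027
Terminal value at t=3: TV = D_4/(r−g) = 13.3156/(0.122−0.032) = 147.9507
P₀ = 8.3108/(1+0.122)^1 + 10.3553/(1+0.122)^2 + 12.9027/(1+0.122)^3 + 147.9507/(1+0.122)^3 = 129.5140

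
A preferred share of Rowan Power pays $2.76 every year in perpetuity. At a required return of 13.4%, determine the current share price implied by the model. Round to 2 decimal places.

Zero-growth DDM (perpetuity): P₀ = D/r = 2.76 / 0.134 = 20.5970

$20.60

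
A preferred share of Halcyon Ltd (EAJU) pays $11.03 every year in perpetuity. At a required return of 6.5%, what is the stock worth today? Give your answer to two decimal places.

Zero-growth DDM (perpetuity): P₀ = D/r = 11.03 / 0.065 = 169.6923

$169.69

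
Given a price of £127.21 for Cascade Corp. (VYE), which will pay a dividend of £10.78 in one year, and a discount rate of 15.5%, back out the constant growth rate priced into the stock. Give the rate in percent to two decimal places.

7.03%

From P₀ = D₁/(r − g), the implied growth is g = r − D₁/P₀.
g = 0.155 − 10.78/127.21 = 0.155 − 0.08474 = 0.07026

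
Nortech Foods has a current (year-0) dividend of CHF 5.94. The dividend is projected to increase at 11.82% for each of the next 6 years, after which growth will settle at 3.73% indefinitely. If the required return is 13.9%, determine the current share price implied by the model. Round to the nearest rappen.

CHF 87.67

Two-stage DDM. Project D₁…D_6 at 0.1182, terminal growth 0.0373, discount at r = 0.139.
D_1 = 6.6421
D_2 = 7.4272
D_3 = 8.3051
D_4 = 9.2868
D_5 = 10.3845
D_6 = 11.6119
Terminal value at t=6: TV = D_7/(r−g) = 12.0450/(0.139−0.0373) = 118.4368
P₀ = 6.6421/(1+0.139)^1 + 7.4272/(1+0.139)^2 + 8.3051/(1+0.139)^3 + 9.2868/(1+0.139)^4 + 10.3845/(1+0.139)^5 + 11.6119/(1+0.139)^6 + 118.4368/(1+0.139)^6 = 87.6732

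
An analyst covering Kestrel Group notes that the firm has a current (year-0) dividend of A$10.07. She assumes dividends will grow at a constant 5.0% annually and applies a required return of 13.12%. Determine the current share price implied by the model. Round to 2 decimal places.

A$130.22

Gordon growth model: P₀ = D₁/(r − g). D₁ = 10.07 × (1 + 0.05) = 10.5735.
P₀ = 10.5735 / (0.1312 − 0.05) = 10.5735 / 0.0812 = 130.2155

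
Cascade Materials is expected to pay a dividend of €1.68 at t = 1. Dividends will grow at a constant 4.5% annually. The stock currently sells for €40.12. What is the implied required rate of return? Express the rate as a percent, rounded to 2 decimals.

8.69%

Rearranging the constant-growth DDM: r = D₁/P₀ + g.
r = 1.6800 / 40.12 + 0.045 = 0.04187 + 0.045 = 0.08687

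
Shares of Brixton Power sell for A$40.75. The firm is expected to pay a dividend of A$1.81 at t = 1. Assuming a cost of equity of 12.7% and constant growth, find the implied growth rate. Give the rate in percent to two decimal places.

From P₀ = D₁/(r − g), the implied growth is g = r − D₁/P₀.
g = 0.127 − 1.81/40.75 = 0.127 − 0.04442 = 0.08258

8.26%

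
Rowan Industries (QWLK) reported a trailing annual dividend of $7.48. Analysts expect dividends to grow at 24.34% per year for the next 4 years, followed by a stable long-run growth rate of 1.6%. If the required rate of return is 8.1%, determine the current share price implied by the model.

$247.63

Two-stage DDM. Project D₁…D_4 at 0.2434, terminal growth 0.016, discount at r = 0.081.
D_1 = 9.3006
D_2 = 11.5644
D_3 = 14.3792
D_4 = 17.8791
Terminal value at t=4: TV = D_5/(r−g) = 18.1651/(0.081−0.016) = 279.4637
P₀ = 9.3006/(1+0.081)^1 + 11.5644/(1+0.081)^2 + 14.3792/(1+0.081)^3 + 17.8791/(1+0.081)^4 + 279.4637/(1+0.081)^4 = 247.6312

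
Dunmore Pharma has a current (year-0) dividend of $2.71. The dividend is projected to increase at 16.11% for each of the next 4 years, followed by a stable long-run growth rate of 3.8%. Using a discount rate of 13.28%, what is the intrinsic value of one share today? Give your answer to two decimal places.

Two-stage DDM. Project D₁…D_4 at 0.1611, terminal growth 0.038, discount at r = 0.1328.
D_1 = 3.1466
D_2 = 3.6535
D_3 = 4.2421
D_4 = 4.9255
Terminal value at t=4: TV = D_5/(r−g) = 5.1126/(0.1328−0.038) = 53.9308
P₀ = 3.1466/(1+0.1328)^1 + 3.6535/(1+0.1328)^2 + 4.2421/(1+0.1328)^3 + 4.9255/(1+0.1328)^4 + 53.9308/(1+0.1328)^4 = 44.2851

$44.29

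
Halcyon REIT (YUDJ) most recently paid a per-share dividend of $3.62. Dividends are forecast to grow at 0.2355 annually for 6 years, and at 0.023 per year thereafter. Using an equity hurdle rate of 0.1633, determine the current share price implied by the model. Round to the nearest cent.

Two-stage DDM. Project D₁…D_6 at 0.2355, terminal growth 0.023, discount at r = 0.1633.
D_1 = 4.4725
D_2 = 5.5258
D_3 = 6.8271
D_4 = 8.4349
D_5 = 10.4213
D_6 = 12.8755
Terminal value at t=6: TV = D_7/(r−g) = 13.1717/(0.1633−0.023) = 93.8822
P₀ = 4.4725/(1+0.1633)^1 + 5.5258/(1+0.1633)^2 + 6.8271/(1+0.1633)^3 + 8.4349/(1+0.1633)^4 + 10.4213/(1+0.1633)^5 + 12.8755/(1+0.1633)^6 + 93.8822/(1+0.1633)^6 = 64.8396

$64.84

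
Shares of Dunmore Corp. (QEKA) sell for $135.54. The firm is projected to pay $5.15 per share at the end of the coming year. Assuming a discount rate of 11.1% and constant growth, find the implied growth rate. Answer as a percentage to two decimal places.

From P₀ = D₁/(r − g), the implied growth is g = r − D₁/P₀.
g = 0.111 − 5.15/135.54 = 0.111 − 0.03800 = 0.07300

7.30%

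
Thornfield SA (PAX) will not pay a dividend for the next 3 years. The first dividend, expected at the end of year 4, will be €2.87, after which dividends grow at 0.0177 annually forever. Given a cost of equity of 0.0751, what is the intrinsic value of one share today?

€40.24

Deferred-dividend DDM. At t=3 the remaining stream is a growing perpetuity with first payment D_4 = 2.87.
V_3 = D_4/(r−g) = 2.87/(0.0751−0.0177) = 50.0000
P₀ = V_3/(1+r)^3 = 50.0000/(1+0.0751)^3 = 40.2368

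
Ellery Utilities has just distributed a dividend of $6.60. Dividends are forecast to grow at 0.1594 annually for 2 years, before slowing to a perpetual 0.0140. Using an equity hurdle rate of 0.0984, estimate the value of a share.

$102.67

Two-stage DDM. Project D₁…D_2 at 0.1594, terminal growth 0.014, discount at r = 0.0984.
D_1 = 7.6520
D_2 = 8.8718
Terminal value at t=2: TV = D_3/(r−g) = 8.9960/(0.0984−0.014) = 106.5874
P₀ = 7.6520/(1+0.0984)^1 + 8.8718/(1+0.0984)^2 + 106.5874/(1+0.0984)^2 = 102.6656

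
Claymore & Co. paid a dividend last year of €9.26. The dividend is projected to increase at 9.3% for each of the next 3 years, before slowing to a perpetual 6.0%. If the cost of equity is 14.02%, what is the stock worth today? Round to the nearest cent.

€133.35

Two-stage DDM. Project D₁…D_3 at 0.093, terminal growth 0.06, discount at r = 0.1402.
D_1 = 10.1212
D_2 = 11.0624
D_3 = 12.0913
Terminal value at t=3: TV = D_4/(r−g) = 12.8167/(0.1402−0.06) = 159.8096
P₀ = 10.1212/(1+0.1402)^1 + 11.0624/(1+0.1402)^2 + 12.0913/(1+0.1402)^3 + 159.8096/(1+0.1402)^3 = 133.3530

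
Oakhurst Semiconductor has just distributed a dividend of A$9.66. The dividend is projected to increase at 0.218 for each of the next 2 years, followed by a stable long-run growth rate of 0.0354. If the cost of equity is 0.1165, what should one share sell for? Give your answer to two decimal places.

A$168.81

Two-stage DDM. Project D₁…D_2 at 0.218, terminal growth 0.0354, discount at r = 0.1165.
D_1 = 11.7659
D_2 = 14.3308
Terminal value at t=2: TV = D_3/(r−g) = 14.8382/(0.1165−0.0354) = 182.9612
P₀ = 11.7659/(1+0.1165)^1 + 14.3308/(1+0.1165)^2 + 182.9612/(1+0.1165)^2 = 168.8058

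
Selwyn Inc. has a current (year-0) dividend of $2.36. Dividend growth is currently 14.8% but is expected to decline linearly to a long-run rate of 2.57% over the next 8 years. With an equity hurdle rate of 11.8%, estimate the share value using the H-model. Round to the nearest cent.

H-model: P₀ = D₀[(1+g_L) + H(g_S−g_L)]/(r−g_L), with H = 8/2 = 4.
P₀ = 2.36 × [(1+0.0257) + 4×(0.148−0.0257)] / (0.118−0.0257)
   = 2.36 × 1.5149 / 0.0923 = 38.7342

$38.73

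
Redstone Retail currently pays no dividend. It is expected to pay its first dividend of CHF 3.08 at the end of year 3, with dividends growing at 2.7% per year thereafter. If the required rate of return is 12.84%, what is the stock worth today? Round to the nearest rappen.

CHF 23.86

Deferred-dividend DDM. At t=2 the remaining stream is a growing perpetuity with first payment D_3 = 3.08.
V_2 = D_3/(r−g) = 3.08/(0.1284−0.027) = 30.3748
P₀ = V_2/(1+r)^2 = 30.3748/(1+0.1284)^2 = 23.8554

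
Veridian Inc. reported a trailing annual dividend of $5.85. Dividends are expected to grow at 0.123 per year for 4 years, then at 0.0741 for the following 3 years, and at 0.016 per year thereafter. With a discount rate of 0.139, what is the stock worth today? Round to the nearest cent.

Three-stage DDM. Project D₁…D_7; terminal Gordon value at t=7 with g = 0.016; discount at r = 0.139.
D_1 = 6.5695
D_2 = 7.3776
D_3 = 8.2851
D_4 = 9.3041
D_5 = 9.9935
D_6 = 10.7341
D_7 = 11.5295
TV_7 = 11.7139/(0.139−0.016) = 95.2352
P₀ = Σ Dₜ/(1+r)ᵗ + TV_7/(1+r)^7 = 75.6490

$75.65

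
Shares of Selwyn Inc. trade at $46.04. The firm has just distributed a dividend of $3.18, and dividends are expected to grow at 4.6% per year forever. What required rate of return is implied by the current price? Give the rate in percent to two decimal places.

11.82%

Rearranging the constant-growth DDM: r = D₁/P₀ + g.
D₁ = 3.18 × (1 + 0.046) = 3.3263.
r = 3.3263 / 46.04 + 0.046 = 0.07225 + 0.046 = 0.11825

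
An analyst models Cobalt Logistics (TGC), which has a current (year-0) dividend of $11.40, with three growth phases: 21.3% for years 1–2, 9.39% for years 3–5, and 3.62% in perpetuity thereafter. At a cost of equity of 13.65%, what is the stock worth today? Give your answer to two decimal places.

Three-stage DDM. Project D₁…D_5; terminal Gordon value at t=5 with g = 0.0362; discount at r = 0.1365.
D_1 = 13.8282
D_2 = 16.7736
D_3 = 18.3486
D_4 = 20.0716
D_5 = 21.9563
TV_5 = 22.7511/(0.1365−0.0362) = 226.8308
P₀ = Σ Dₜ/(1+r)ᵗ + TV_5/(1+r)^5 = 180.8985

$180.90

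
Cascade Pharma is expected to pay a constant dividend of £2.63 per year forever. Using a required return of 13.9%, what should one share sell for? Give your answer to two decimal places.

Zero-growth DDM (perpetuity): P₀ = D/r = 2.63 / 0.139 = 18.9209

£18.92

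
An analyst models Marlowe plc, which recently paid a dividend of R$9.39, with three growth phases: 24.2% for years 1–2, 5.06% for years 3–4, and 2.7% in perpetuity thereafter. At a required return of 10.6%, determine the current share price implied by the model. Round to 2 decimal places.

R$183.22

Three-stage DDM. Project D₁…D_4; terminal Gordon value at t=4 with g = 0.027; discount at r = 0.106.
D_1 = 11.6624
D_2 = 14.4847
D_3 = 15.2176
D_4 = 15.9876
TV_4 = 16.4193/(0.106−0.027) = 207.8389
P₀ = Σ Dₜ/(1+r)ᵗ + TV_4/(1+r)^4 = 183.2201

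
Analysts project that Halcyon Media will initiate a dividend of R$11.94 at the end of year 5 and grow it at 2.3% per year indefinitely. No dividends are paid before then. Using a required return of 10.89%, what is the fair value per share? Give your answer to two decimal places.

R$91.93

Deferred-dividend DDM. At t=4 the remaining stream is a growing perpetuity with first payment D_5 = 11.94.
V_4 = D_5/(r−g) = 11.94/(0.1089−0.023) = 138.9988
P₀ = V_4/(1+r)^4 = 138.9988/(1+0.1089)^4 = 91.9267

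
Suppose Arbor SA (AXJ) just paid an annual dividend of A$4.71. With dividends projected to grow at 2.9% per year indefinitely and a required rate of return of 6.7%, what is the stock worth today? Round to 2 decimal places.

Gordon growth model: P₀ = D₁/(r − g). D₁ = 4.71 × (1 + 0.029) = 4.8466.
P₀ = 4.8466 / (0.067 − 0.029) = 4.8466 / 0.038 = 127.5418

A$127.54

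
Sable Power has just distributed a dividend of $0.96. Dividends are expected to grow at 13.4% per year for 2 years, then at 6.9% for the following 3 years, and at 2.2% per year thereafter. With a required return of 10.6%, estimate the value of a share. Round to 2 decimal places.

Three-stage DDM. Project D₁…D_5; terminal Gordon value at t=5 with g = 0.022; discount at r = 0.106.
D_1 = 1.0886
D_2 = 1.2345
D_3 = 1.3197
D_4 = 1.4108
D_5 = 1.5081
TV_5 = 1.5413/(0.106−0.022) = 18.3486
P₀ = Σ Dₜ/(1+r)ᵗ + TV_5/(1+r)^5 = 15.9104

$15.91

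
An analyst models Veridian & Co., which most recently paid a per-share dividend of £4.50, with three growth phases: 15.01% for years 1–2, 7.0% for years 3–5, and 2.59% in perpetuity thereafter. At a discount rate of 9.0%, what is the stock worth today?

Three-stage DDM. Project D₁…D_5; terminal Gordon value at t=5 with g = 0.0259; discount at r = 0.09.
D_1 = 5.1755
D_2 = 5.9523
D_3 = 6.3689
D_4 = 6.8148
D_5 = 7.2918
TV_5 = 7.4807/(0.09−0.0259) = 116.7030
P₀ = Σ Dₜ/(1+r)ᵗ + TV_5/(1+r)^5 = 100.0919

£100.09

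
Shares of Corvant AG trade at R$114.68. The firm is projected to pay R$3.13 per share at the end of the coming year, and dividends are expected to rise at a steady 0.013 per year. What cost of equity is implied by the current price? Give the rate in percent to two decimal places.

Rearranging the constant-growth DDM: r = D₁/P₀ + g.
r = 3.1300 / 114.68 + 0.013 = 0.02729 + 0.013 = 0.04029

4.03%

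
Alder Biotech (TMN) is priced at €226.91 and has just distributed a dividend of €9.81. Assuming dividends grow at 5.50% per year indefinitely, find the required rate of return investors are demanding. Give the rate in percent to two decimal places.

10.06%

Rearranging the constant-growth DDM: r = D₁/P₀ + g.
D₁ = 9.81 × (1 + 0.055) = 10.3496.
r = 10.3496 / 226.91 + 0.055 = 0.04561 + 0.055 = 0.10061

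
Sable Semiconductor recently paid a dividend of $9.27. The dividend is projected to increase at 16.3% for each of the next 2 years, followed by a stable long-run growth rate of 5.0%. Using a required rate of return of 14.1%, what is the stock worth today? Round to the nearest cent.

$130.21

Two-stage DDM. Project D₁…D_2 at 0.163, terminal growth 0.05, discount at r = 0.141.
D_1 = 10.7810
D_2 = 12.5383
Terminal value at t=2: TV = D_3/(r−g) = 13.1652/(0.141−0.05) = 144.6729
P₀ = 10.7810/(1+0.141)^1 + 12.5383/(1+0.141)^2 + 144.6729/(1+0.141)^2 = 130.2057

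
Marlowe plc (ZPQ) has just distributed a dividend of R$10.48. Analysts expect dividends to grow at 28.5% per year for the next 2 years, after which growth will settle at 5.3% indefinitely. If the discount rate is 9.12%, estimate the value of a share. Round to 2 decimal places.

R$427.49

Two-stage DDM. Project D₁…D_2 at 0.285, terminal growth 0.053, discount at r = 0.0912.
D_1 = 13.4668
D_2 = 17.3048
Terminal value at t=2: TV = D_3/(r−g) = 18.2220/(0.0912−0.053) = 477.0156
P₀ = 13.4668/(1+0.0912)^1 + 17.3048/(1+0.0912)^2 + 477.0156/(1+0.0912)^2 = 427.4863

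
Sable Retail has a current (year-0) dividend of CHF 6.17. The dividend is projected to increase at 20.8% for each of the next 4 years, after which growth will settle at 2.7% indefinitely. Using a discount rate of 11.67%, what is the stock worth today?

Two-stage DDM. Project D₁…D_4 at 0.208, terminal growth 0.027, discount at r = 0.1167.
D_1 = 7.4534
D_2 = 9.0037
D_3 = 10.8764
D_4 = 13.1387
Terminal value at t=4: TV = D_5/(r−g) = 13.4935/(0.1167−0.027) = 150.4288
P₀ = 7.4534/(1+0.1167)^1 + 9.0037/(1+0.1167)^2 + 10.8764/(1+0.1167)^3 + 13.1387/(1+0.1167)^4 + 150.4288/(1+0.1167)^4 = 126.8894

CHF 126.89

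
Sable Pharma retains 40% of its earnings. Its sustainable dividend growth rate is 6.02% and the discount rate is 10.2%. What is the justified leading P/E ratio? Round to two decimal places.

Payout ratio b = 1 − 0.40 = 0.60.
Justified leading P/E = b/(r−g) = 0.60/(0.102−0.0602) = 14.3541

14.35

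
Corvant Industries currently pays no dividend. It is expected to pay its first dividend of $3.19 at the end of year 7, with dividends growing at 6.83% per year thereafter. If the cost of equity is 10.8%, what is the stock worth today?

Deferred-dividend DDM. At t=6 the remaining stream is a growing perpetuity with first payment D_7 = 3.19.
V_6 = D_7/(r−g) = 3.19/(0.108−0.0683) = 80.3526
P₀ = V_6/(1+r)^6 = 80.3526/(1+0.108)^6 = 43.4272

$43.43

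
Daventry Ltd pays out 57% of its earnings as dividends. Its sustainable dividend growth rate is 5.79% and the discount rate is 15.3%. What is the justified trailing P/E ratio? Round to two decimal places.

6.34

Justified trailing P/E = b(1+g)/(r−g) = 0.57×(1+0.0579)/(0.153−0.0579) = 6.3407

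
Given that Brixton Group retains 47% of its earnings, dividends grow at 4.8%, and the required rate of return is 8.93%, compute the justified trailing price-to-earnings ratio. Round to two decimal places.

Payout ratio b = 1 − 0.47 = 0.53.
Justified trailing P/E = b(1+g)/(r−g) = 0.53×(1+0.048)/(0.0893−0.048) = 13.4489

13.45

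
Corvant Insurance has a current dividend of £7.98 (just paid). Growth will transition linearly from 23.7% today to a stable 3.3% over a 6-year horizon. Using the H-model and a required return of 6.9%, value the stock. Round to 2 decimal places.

£364.64

H-model: P₀ = D₀[(1+g_L) + H(g_S−g_L)]/(r−g_L), with H = 6/2 = 3.
P₀ = 7.98 × [(1+0.033) + 3×(0.237−0.033)] / (0.069−0.033)
   = 7.98 × 1.6450 / 0.036 = 364.6417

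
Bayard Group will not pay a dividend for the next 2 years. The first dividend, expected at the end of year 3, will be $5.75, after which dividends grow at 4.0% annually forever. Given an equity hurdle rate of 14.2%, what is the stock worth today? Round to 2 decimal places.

$43.23

Deferred-dividend DDM. At t=2 the remaining stream is a growing perpetuity with first payment D_3 = 5.75.
V_2 = D_3/(r−g) = 5.75/(0.142−0.04) = 56.3725
P₀ = V_2/(1+r)^2 = 56.3725/(1+0.142)^2 = 43.2250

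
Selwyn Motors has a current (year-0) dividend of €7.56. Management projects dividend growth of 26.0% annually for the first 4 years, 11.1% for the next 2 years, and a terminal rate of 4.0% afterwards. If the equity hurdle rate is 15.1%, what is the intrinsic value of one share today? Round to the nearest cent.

Three-stage DDM. Project D₁…D_6; terminal Gordon value at t=6 with g = 0.04; discount at r = 0.151.
D_1 = 9.5256
D_2 = 12.0023
D_3 = 15.1228
D_4 = 19.0548
D_5 = 21.1699
D_6 = 23.5197
TV_6 = 24.4605/(0.151−0.04) = 220.3649
P₀ = Σ Dₜ/(1+r)ᵗ + TV_6/(1+r)^6 = 153.4792

€153.48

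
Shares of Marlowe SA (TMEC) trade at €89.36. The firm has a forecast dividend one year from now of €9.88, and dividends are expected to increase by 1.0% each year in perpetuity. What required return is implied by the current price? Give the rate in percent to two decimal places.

12.06%

Rearranging the constant-growth DDM: r = D₁/P₀ + g.
r = 9.8800 / 89.36 + 0.01 = 0.11056 + 0.01 = 0.12056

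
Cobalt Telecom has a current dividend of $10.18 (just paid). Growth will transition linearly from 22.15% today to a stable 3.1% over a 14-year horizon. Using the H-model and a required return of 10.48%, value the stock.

H-model: P₀ = D₀[(1+g_L) + H(g_S−g_L)]/(r−g_L), with H = 14/2 = 7.
P₀ = 10.18 × [(1+0.031) + 7×(0.2215−0.031)] / (0.1048−0.031)
   = 10.18 × 2.3645 / 0.0738 = 326.1600

$326.16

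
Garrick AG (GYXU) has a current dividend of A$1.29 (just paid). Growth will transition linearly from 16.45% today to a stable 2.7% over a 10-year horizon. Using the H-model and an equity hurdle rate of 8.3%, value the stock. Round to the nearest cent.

A$39.49

H-model: P₀ = D₀[(1+g_L) + H(g_S−g_L)]/(r−g_L), with H = 10/2 = 5.
P₀ = 1.29 × [(1+0.027) + 5×(0.1645−0.027)] / (0.083−0.027)
   = 1.29 × 1.7145 / 0.056 = 39.4947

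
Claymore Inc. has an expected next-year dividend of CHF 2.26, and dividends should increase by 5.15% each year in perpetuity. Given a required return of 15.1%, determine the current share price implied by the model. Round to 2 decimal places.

CHF 22.71

Gordon growth model: P₀ = D₁/(r − g), with D₁ = 2.26 given directly.
P₀ = 2.2600 / (0.151 − 0.0515) = 2.2600 / 0.0995 = 22.7136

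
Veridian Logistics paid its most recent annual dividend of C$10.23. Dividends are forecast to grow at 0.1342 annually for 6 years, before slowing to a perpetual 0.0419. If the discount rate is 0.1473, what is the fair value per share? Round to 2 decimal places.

Two-stage DDM. Project D₁…D_6 at 0.1342, terminal growth 0.0419, discount at r = 0.1473.
D_1 = 11.6029
D_2 = 13.1600
D_3 = 14.9260
D_4 = 16.9291
D_5 = 19.2010
D_6 = 21.7778
Terminal value at t=6: TV = D_7/(r−g) = 22.6903/(0.1473−0.0419) = 215.2776
P₀ = 11.6029/(1+0.1473)^1 + 13.1600/(1+0.1473)^2 + 14.9260/(1+0.1473)^3 + 16.9291/(1+0.1473)^4 + 19.2010/(1+0.1473)^5 + 21.7778/(1+0.1473)^6 + 215.2776/(1+0.1473)^6 = 153.3656

C$153.37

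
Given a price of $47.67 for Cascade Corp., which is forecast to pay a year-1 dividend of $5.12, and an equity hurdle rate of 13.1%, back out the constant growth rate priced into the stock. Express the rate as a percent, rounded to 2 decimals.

From P₀ = D₁/(r − g), the implied growth is g = r − D₁/P₀.
g = 0.131 − 5.12/47.67 = 0.131 − 0.10741 = 0.02359

2.36%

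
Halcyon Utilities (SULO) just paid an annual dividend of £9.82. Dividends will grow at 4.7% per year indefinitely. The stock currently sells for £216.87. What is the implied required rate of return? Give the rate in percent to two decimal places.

Rearranging the constant-growth DDM: r = D₁/P₀ + g.
D₁ = 9.82 × (1 + 0.047) = 10.2815.
r = 10.2815 / 216.87 + 0.047 = 0.04741 + 0.047 = 0.09441

9.44%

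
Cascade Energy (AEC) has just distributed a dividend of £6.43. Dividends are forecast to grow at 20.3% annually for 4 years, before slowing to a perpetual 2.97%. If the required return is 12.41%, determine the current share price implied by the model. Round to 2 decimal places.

Two-stage DDM. Project D₁…D_4 at 0.203, terminal growth 0.0297, discount at r = 0.1241.
D_1 = 7.7353
D_2 = 9.3056
D_3 = 11.1946
D_4 = 13.4671
Terminal value at t=4: TV = D_5/(r−g) = 13.8671/(0.1241−0.0297) = 146.8968
P₀ = 7.7353/(1+0.1241)^1 + 9.3056/(1+0.1241)^2 + 11.1946/(1+0.1241)^3 + 13.4671/(1+0.1241)^4 + 146.8968/(1+0.1241)^4 = 122.5622

£122.56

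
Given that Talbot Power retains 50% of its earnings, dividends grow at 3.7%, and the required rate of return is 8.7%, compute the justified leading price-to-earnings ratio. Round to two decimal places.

Payout ratio b = 1 − 0.50 = 0.50.
Justified leading P/E = b/(r−g) = 0.50/(0.087−0.037) = 10.0000

10.00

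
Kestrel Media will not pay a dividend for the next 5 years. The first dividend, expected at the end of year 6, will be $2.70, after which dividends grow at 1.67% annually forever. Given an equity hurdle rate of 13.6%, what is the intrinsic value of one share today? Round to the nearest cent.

$11.96

Deferred-dividend DDM. At t=5 the remaining stream is a growing perpetuity with first payment D_6 = 2.70.
V_5 = D_6/(r−g) = 2.70/(0.136−0.0167) = 22.6320
P₀ = V_5/(1+r)^5 = 22.6320/(1+0.136)^5 = 11.9628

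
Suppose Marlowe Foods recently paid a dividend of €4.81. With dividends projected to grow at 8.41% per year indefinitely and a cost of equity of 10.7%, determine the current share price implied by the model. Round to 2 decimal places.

€227.71

Gordon growth model: P₀ = D₁/(r − g). D₁ = 4.81 × (1 + 0.0841) = 5.2145.
P₀ = 5.2145 / (0.107 − 0.0841) = 5.2145 / 0.0229 = 227.7083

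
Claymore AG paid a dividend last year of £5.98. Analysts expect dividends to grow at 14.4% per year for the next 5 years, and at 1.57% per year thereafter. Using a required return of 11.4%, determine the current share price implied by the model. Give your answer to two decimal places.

£102.97

Two-stage DDM. Project D₁…D_5 at 0.144, terminal growth 0.0157, discount at r = 0.114.
D_1 = 6.8411
D_2 = 7.8262
D_3 = 8.9532
D_4 = 10.2425
D_5 = 11.7174
Terminal value at t=5: TV = D_6/(r−g) = 11.9014/(0.114−0.0157) = 121.0719
P₀ = 6.8411/(1+0.114)^1 + 7.8262/(1+0.114)^2 + 8.9532/(1+0.114)^3 + 10.2425/(1+0.114)^4 + 11.7174/(1+0.114)^5 + 121.0719/(1+0.114)^5 = 102.9737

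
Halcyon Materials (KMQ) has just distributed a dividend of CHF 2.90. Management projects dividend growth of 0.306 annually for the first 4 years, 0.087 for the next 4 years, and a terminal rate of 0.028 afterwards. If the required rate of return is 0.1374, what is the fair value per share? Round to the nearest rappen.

Three-stage DDM. Project D₁…D_8; terminal Gordon value at t=8 with g = 0.028; discount at r = 0.1374.
D_1 = 3.7874
D_2 = 4.9463
D_3 = 6.4599
D_4 = 8.4367
D_5 = 9.1707
D_6 = 9.9685
D_7 = 10.8358
D_8 = 11.7785
TV_8 = 12.1083/(0.1374−0.028) = 110.6789
P₀ = Σ Dₜ/(1+r)ᵗ + TV_8/(1+r)^8 = 74.1264

CHF 74.13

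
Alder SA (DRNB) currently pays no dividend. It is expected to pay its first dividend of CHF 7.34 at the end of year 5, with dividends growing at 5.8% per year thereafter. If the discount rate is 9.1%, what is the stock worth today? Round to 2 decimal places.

Deferred-dividend DDM. At t=4 the remaining stream is a growing perpetuity with first payment D_5 = 7.34.
V_4 = D_5/(r−g) = 7.34/(0.091−0.058) = 222.4242
P₀ = V_4/(1+r)^4 = 222.4242/(1+0.091)^4 = 156.9940

CHF 156.99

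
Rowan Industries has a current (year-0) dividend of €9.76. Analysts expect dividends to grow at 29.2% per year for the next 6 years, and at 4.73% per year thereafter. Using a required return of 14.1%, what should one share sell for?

€322.48

Two-stage DDM. Project D₁…D_6 at 0.292, terminal growth 0.0473, discount at r = 0.141.
D_1 = 12.6099
D_2 = 16.2920
D_3 = 21.0493
D_4 = 27.1957
D_5 = 35.1368
D_6 = 45.3968
Terminal value at t=6: TV = D_7/(r−g) = 47.5440/(0.141−0.0473) = 507.4070
P₀ = 12.6099/(1+0.141)^1 + 16.2920/(1+0.141)^2 + 21.0493/(1+0.141)^3 + 27.1957/(1+0.141)^4 + 35.1368/(1+0.141)^5 + 45.3968/(1+0.141)^6 + 507.4070/(1+0.141)^6 = 322.4794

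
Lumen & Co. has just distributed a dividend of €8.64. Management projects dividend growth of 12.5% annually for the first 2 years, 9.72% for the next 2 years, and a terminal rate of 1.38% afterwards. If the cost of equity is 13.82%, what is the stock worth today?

Three-stage DDM. Project D₁…D_4; terminal Gordon value at t=4 with g = 0.0138; discount at r = 0.1382.
D_1 = 9.7200
D_2 = 10.9350
D_3 = 11.9979
D_4 = 13.1641
TV_4 = 13.3457/(0.1382−0.0138) = 107.2809
P₀ = Σ Dₜ/(1+r)ᵗ + TV_4/(1+r)^4 = 96.8825

€96.88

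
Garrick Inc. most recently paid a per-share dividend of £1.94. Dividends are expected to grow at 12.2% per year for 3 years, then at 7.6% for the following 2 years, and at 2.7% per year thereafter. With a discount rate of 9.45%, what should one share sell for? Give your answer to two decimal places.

£40.92

Three-stage DDM. Project D₁…D_5; terminal Gordon value at t=5 with g = 0.027; discount at r = 0.0945.
D_1 = 2.1767
D_2 = 2.4422
D_3 = 2.7402
D_4 = 2.9484
D_5 = 3.1725
TV_5 = 3.2582/(0.0945−0.027) = 48.2694
P₀ = Σ Dₜ/(1+r)ᵗ + TV_5/(1+r)^5 = 40.9240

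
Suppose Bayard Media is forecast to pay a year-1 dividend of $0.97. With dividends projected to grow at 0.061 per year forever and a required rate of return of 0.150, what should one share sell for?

Gordon growth model: P₀ = D₁/(r − g), with D₁ = 0.97 given directly.
P₀ = 0.9700 / (0.15 − 0.061) = 0.9700 / 0.089 = 10.8989

$10.90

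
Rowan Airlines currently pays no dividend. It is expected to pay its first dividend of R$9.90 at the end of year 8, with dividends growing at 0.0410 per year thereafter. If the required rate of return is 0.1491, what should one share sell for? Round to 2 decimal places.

R$34.62

Deferred-dividend DDM. At t=7 the remaining stream is a growing perpetuity with first payment D_8 = 9.90.
V_7 = D_8/(r−g) = 9.90/(0.1491−0.041) = 91.5819
P₀ = V_7/(1+r)^7 = 91.5819/(1+0.1491)^7 = 34.6182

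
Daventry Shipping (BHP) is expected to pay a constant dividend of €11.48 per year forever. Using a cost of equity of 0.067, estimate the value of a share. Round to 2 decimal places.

Zero-growth DDM (perpetuity): P₀ = D/r = 11.48 / 0.067 = 171.3433

€171.34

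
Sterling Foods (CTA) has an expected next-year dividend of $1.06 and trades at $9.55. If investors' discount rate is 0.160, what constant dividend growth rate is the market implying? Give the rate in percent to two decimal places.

From P₀ = D₁/(r − g), the implied growth is g = r − D₁/P₀.
g = 0.16 − 1.06/9.55 = 0.16 − 0.11099 = 0.04901

4.90%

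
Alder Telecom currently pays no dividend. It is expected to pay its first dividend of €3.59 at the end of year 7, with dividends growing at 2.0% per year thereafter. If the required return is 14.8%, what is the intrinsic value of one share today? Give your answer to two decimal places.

Deferred-dividend DDM. At t=6 the remaining stream is a growing perpetuity with first payment D_7 = 3.59.
V_6 = D_7/(r−g) = 3.59/(0.148−0.02) = 28.0469
P₀ = V_6/(1+r)^6 = 28.0469/(1+0.148)^6 = 12.2527

€12.25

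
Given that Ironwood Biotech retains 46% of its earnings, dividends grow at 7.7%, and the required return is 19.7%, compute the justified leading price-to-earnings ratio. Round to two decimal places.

4.50

Payout ratio b = 1 − 0.46 = 0.54.
Justified leading P/E = b/(r−g) = 0.54/(0.197−0.077) = 4.5000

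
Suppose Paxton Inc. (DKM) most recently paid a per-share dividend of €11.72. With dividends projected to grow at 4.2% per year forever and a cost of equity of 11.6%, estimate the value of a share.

€165.03

Gordon growth model: P₀ = D₁/(r − g). D₁ = 11.72 × (1 + 0.042) = 12.2122.
P₀ = 12.2122 / (0.116 − 0.042) = 12.2122 / 0.074 = 165.0303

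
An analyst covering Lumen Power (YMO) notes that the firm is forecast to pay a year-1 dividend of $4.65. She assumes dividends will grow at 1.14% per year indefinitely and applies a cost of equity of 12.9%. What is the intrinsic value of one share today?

$39.54

Gordon growth model: P₀ = D₁/(r − g), with D₁ = 4.65 given directly.
P₀ = 4.6500 / (0.129 − 0.0114) = 4.6500 / 0.1176 = 39.5408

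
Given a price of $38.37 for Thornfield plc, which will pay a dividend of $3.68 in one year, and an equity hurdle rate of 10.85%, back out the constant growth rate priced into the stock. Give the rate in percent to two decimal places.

1.26%

From P₀ = D₁/(r − g), the implied growth is g = r − D₁/P₀.
g = 0.1085 − 3.68/38.37 = 0.1085 − 0.09591 = 0.01259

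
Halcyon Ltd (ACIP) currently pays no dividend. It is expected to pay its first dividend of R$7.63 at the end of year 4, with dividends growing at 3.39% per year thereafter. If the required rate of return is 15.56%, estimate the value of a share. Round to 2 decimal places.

R$40.63

Deferred-dividend DDM. At t=3 the remaining stream is a growing perpetuity with first payment D_4 = 7.63.
V_3 = D_4/(r−g) = 7.63/(0.1556−0.0339) = 62.6952
P₀ = V_3/(1+r)^3 = 62.6952/(1+0.1556)^3 = 40.6267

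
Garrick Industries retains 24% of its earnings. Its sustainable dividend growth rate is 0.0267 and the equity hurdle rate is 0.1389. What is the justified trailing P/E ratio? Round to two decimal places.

6.95

Payout ratio b = 1 − 0.24 = 0.76.
Justified trailing P/E = b(1+g)/(r−g) = 0.76×(1+0.0267)/(0.1389−0.0267) = 6.9545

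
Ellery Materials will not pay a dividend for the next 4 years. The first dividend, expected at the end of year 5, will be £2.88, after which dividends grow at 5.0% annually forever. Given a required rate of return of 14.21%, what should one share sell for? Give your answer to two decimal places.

Deferred-dividend DDM. At t=4 the remaining stream is a growing perpetuity with first payment D_5 = 2.88.
V_4 = D_5/(r−g) = 2.88/(0.1421−0.05) = 31.2704
P₀ = V_4/(1+r)^4 = 31.2704/(1+0.1421)^4 = 18.3788

£18.38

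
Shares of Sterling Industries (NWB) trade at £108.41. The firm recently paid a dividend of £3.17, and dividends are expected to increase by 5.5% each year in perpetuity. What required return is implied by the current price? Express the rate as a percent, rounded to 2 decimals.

8.58%

Rearranging the constant-growth DDM: r = D₁/P₀ + g.
D₁ = 3.17 × (1 + 0.055) = 3.3443.
r = 3.3443 / 108.41 + 0.055 = 0.03085 + 0.055 = 0.08585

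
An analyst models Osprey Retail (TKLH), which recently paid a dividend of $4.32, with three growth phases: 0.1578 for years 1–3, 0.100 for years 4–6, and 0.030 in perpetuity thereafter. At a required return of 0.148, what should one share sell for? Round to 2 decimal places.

$59.43

Three-stage DDM. Project D₁…D_6; terminal Gordon value at t=6 with g = 0.03; discount at r = 0.148.
D_1 = 5.0017
D_2 = 5.7910
D_3 = 6.7048
D_4 = 7.3753
D_5 = 8.1128
D_6 = 8.9241
TV_6 = 9.1918/(0.148−0.03) = 77.8964
P₀ = Σ Dₜ/(1+r)ᵗ + TV_6/(1+r)^6 = 59.4265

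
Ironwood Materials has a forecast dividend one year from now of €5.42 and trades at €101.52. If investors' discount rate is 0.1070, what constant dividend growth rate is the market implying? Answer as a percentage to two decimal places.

5.36%

From P₀ = D₁/(r − g), the implied growth is g = r − D₁/P₀.
g = 0.107 − 5.42/101.52 = 0.107 − 0.05339 = 0.05361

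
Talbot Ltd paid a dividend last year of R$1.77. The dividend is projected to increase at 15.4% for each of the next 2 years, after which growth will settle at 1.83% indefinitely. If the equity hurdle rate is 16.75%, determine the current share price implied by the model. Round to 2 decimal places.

R$15.28

Two-stage DDM. Project D₁…D_2 at 0.154, terminal growth 0.0183, discount at r = 0.1675.
D_1 = 2.0426
D_2 = 2.3571
Terminal value at t=2: TV = D_3/(r−g) = 2.4003/(0.1675−0.0183) = 16.0876
P₀ = 2.0426/(1+0.1675)^1 + 2.3571/(1+0.1675)^2 + 16.0876/(1+0.1675)^2 = 15.2814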